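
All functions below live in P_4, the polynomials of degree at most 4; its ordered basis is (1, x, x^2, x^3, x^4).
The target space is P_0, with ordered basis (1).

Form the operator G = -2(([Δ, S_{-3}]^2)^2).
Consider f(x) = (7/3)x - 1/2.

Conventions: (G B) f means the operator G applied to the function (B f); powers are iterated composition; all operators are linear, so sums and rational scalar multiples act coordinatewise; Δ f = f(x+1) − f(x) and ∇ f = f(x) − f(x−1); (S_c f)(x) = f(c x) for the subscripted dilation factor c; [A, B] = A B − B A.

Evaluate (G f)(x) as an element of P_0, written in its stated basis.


g(x) = 0

S_{-3} f = -7x - 1/2
Δ S_{-3} f = -7
Δ f = 7/3
S_{-3} Δ f = 7/3
[Δ, S_{-3}] f = -28/3
S_{-3} [Δ, S_{-3}] f = -28/3
Δ S_{-3} [Δ, S_{-3}] f = 0
Δ [Δ, S_{-3}] f = 0
S_{-3} Δ [Δ, S_{-3}] f = 0
[Δ, S_{-3}] [Δ, S_{-3}] f = 0
S_{-3} [Δ, S_{-3}]^2 f = 0
Δ S_{-3} [Δ, S_{-3}]^2 f = 0
Δ [Δ, S_{-3}]^2 f = 0
S_{-3} Δ [Δ, S_{-3}]^2 f = 0
[Δ, S_{-3}] [Δ, S_{-3}]^2 f = 0
S_{-3} [Δ, S_{-3}] [Δ, S_{-3}]^2 f = 0
Δ S_{-3} [Δ, S_{-3}] [Δ, S_{-3}]^2 f = 0
Δ [Δ, S_{-3}] [Δ, S_{-3}]^2 f = 0
S_{-3} Δ [Δ, S_{-3}] [Δ, S_{-3}]^2 f = 0
[Δ, S_{-3}] [Δ, S_{-3}] [Δ, S_{-3}]^2 f = 0
(-2(([Δ, S_{-3}]^2)^2)) f = 0


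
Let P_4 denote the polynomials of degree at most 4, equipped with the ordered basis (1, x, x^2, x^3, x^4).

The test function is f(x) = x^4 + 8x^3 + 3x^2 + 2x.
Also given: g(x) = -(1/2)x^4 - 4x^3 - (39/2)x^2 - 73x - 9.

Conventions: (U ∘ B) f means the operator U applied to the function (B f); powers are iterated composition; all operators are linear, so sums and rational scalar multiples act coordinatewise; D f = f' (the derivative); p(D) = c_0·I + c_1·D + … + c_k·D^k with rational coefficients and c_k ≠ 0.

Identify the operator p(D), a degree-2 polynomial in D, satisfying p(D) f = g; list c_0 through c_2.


c_0 = -1/2, c_1 = 0, c_2 = -3/2

D^0 f = x^4 + 8x^3 + 3x^2 + 2x
D^1 f = 4x^3 + 24x^2 + 6x + 2
D^2 f = 12x^2 + 48x + 6
matching coefficients of g against c_0 f + c_1 Df + … from the top degree down determines the c_i
solution: c_0 = -1/2, c_1 = 0, c_2 = -3/2


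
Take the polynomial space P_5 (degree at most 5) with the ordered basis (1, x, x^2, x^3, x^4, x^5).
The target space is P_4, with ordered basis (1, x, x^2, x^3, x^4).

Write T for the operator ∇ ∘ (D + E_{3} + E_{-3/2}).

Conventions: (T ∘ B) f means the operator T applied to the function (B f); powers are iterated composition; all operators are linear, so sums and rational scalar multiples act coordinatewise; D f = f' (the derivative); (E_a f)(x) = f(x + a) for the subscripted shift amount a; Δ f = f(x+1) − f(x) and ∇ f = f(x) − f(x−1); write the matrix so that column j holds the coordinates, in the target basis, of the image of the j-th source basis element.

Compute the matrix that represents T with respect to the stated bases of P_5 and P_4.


the matrix is [[0, 2, 3, 113/4, 35, 4737/16]; [0, 0, 4, 9, 113, 175]; [0, 0, 0, 6, 18, 565/2]; [0, 0, 0, 0, 8, 30]; [0, 0, 0, 0, 0, 10]] (rows listed top to bottom)

image of 1: 0
image of x: 2
image of x^2: 4x + 3
image of x^3: 6x^2 + 9x + 113/4
image of x^4: 8x^3 + 18x^2 + 113x + 35
image of x^5: 10x^4 + 30x^3 + (565/2)x^2 + 175x + 4737/16
each image's coordinates form column j of the matrix


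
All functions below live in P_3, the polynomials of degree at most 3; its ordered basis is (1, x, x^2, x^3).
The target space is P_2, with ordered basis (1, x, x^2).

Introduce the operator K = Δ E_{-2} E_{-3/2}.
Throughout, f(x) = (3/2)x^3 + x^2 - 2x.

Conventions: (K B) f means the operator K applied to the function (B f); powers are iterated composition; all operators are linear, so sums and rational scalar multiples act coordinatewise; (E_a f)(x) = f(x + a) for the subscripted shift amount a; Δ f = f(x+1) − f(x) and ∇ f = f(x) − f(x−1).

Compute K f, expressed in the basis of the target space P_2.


the result is g(x) = (9/2)x^2 - 25x + 263/8

E_{-3/2} f = (3/2)x^3 - (23/4)x^2 + (41/8)x + 3/16
E_{-2} E_{-3/2} f = (3/2)x^3 - (59/4)x^2 + (369/8)x - 721/16
Δ E_{-2} E_{-3/2} f = (9/2)x^2 - 25x + 263/8


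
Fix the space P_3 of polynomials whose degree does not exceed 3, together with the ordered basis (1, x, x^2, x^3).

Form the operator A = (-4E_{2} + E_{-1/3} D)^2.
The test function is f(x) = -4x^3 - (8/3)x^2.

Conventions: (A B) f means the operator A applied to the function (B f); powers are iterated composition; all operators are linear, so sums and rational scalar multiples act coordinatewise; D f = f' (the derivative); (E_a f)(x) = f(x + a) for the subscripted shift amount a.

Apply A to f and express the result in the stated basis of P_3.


the result is g(x) = -64x^3 - (2144/3)x^2 - (9224/3)x - 39872/9

E_{2} f = -4x^3 - (80/3)x^2 - (176/3)x - 128/3
(-4E_{2}) f = 16x^3 + (320/3)x^2 + (704/3)x + 512/3
D f = -12x^2 - (16/3)x
E_{-1/3} D f = -12x^2 + (8/3)x + 4/9
(-4E_{2} + E_{-1/3} D) f = 16x^3 + (284/3)x^2 + (712/3)x + 1540/9
E_{2} (-4E_{2} + E_{-1/3} D) f = 16x^3 + (572/3)x^2 + 808x + 10372/9
(-4E_{2}) (-4E_{2} + E_{-1/3} D) f = -64x^3 - (2288/3)x^2 - 3232x - 41488/9
D (-4E_{2} + E_{-1/3} D) f = 48x^2 + (568/3)x + 712/3
E_{-1/3} D (-4E_{2} + E_{-1/3} D) f = 48x^2 + (472/3)x + 1616/9
(-4E_{2} + E_{-1/3} D) (-4E_{2} + E_{-1/3} D) f = -64x^3 - (2144/3)x^2 - (9224/3)x - 39872/9


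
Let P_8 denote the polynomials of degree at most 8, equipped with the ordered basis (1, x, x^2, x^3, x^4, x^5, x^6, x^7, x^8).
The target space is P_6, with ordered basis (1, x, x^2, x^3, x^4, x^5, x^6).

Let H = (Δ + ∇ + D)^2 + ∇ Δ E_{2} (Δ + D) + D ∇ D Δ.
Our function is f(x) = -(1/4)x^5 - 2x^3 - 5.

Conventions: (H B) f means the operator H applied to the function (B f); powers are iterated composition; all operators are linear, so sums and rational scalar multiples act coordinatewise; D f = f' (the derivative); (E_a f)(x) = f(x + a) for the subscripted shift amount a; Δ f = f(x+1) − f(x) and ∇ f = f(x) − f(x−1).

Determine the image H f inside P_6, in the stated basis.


the result is g(x) = -45x^3 - 30x^2 - 333x - 184

Δ f = -(5/4)x^4 - (5/2)x^3 - (17/2)x^2 - (29/4)x - 9/4
∇ f = -(5/4)x^4 + (5/2)x^3 - (17/2)x^2 + (29/4)x - 9/4
D f = -(5/4)x^4 - 6x^2
(Δ + ∇ + D) f = -(15/4)x^4 - 23x^2 - 9/2
Δ (Δ + ∇ + D) f = -15x^3 - (45/2)x^2 - 61x - 107/4
∇ (Δ + ∇ + D) f = -15x^3 + (45/2)x^2 - 61x + 107/4
D (Δ + ∇ + D) f = -15x^3 - 46x
(Δ + ∇ + D) (Δ + ∇ + D) f = -45x^3 - 168x
Δ f = -(5/4)x^4 - (5/2)x^3 - (17/2)x^2 - (29/4)x - 9/4
D f = -(5/4)x^4 - 6x^2
(Δ + D) f = -(5/2)x^4 - (5/2)x^3 - (29/2)x^2 - (29/4)x - 9/4
E_{2} (Δ + D) f = -(5/2)x^4 - (45/2)x^3 - (179/2)x^2 - (701/4)x - 539/4
Δ E_{2} (Δ + D) f = -10x^3 - (165/2)x^2 - (513/2)x - 1159/4
∇ Δ E_{2} (Δ + D) f = -30x^2 - 135x - 184
Δ f = -(5/4)x^4 - (5/2)x^3 - (17/2)x^2 - (29/4)x - 9/4
D Δ f = -5x^3 - (15/2)x^2 - 17x - 29/4
∇ D Δ f = -15x^2 - 29/2
D ∇ D Δ f = -30x
((Δ + ∇ + D)^2 + ∇ Δ E_{2} (Δ + D) + D ∇ D Δ) f = -45x^3 - 30x^2 - 333x - 184


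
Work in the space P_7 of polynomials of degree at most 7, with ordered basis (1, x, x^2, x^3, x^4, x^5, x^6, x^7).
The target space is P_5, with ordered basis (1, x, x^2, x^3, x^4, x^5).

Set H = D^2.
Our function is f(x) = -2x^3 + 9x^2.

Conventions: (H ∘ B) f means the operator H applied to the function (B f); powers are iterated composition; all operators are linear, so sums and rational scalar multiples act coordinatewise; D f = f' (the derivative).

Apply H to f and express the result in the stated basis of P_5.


D f = -6x^2 + 18x
D D f = -12x + 18

g(x) = -12x + 18


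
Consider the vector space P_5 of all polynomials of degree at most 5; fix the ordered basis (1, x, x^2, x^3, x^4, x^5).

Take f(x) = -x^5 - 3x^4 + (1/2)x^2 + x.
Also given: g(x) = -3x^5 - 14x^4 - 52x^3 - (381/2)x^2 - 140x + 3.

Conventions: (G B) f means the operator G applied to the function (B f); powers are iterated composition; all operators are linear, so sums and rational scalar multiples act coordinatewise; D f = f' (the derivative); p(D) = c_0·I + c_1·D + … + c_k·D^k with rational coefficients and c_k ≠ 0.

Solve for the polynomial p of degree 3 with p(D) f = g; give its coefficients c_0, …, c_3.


c_0 = 3, c_1 = 1, c_2 = 2, c_3 = 2

D^0 f = -x^5 - 3x^4 + (1/2)x^2 + x
D^1 f = -5x^4 - 12x^3 + x + 1
D^2 f = -20x^3 - 36x^2 + 1
D^3 f = -60x^2 - 72x
matching coefficients of g against c_0 f + c_1 Df + … from the top degree down determines the c_i
solution: c_0 = 3, c_1 = 1, c_2 = 2, c_3 = 2


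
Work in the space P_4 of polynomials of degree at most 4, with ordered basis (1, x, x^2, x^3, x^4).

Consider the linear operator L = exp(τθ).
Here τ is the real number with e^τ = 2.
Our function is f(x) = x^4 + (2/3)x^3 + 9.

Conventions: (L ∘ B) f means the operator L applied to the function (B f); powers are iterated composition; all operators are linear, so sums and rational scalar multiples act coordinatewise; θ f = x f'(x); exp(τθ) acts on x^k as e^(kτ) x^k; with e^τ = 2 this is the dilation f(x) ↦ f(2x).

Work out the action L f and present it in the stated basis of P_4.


g(x) = 16x^4 + (16/3)x^3 + 9

exp(τθ) x^k = e^(kτ) x^k; with e^τ = 2 this sends x^k to 2^k x^k
x^3 ↦ 8 x^3
x^4 ↦ 16 x^4
applying this coordinatewise to f: exp(τθ) f = 16x^4 + (16/3)x^3 + 9


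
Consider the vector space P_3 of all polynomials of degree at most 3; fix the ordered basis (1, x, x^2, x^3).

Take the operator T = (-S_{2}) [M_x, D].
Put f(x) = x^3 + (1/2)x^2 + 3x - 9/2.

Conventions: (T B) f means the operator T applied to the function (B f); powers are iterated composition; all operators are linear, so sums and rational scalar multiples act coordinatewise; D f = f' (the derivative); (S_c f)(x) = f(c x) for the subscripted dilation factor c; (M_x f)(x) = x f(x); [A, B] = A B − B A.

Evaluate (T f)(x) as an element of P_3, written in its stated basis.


the result is g(x) = 8x^3 + 2x^2 + 6x - 9/2

D f = 3x^2 + x + 3
M_x D f = 3x^3 + x^2 + 3x
M_x f = x^4 + (1/2)x^3 + 3x^2 - (9/2)x
D M_x f = 4x^3 + (3/2)x^2 + 6x - 9/2
[M_x, D] f = -x^3 - (1/2)x^2 - 3x + 9/2
S_{2} [M_x, D] f = -8x^3 - 2x^2 - 6x + 9/2
(-S_{2}) [M_x, D] f = 8x^3 + 2x^2 + 6x - 9/2


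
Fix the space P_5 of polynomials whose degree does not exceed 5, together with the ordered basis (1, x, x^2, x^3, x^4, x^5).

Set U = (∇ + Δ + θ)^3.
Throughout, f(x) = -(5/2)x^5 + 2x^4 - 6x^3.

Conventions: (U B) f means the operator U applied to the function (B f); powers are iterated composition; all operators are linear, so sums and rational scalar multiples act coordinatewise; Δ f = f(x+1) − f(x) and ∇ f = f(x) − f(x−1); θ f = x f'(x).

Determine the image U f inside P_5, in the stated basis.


the image equals g(x) = -(625/2)x^5 - 1397x^4 - 1970x^3 - 2970x^2 - 3744x - 1337

∇ f = -(25/2)x^4 + 33x^3 - 55x^2 + (77/2)x - 21/2
Δ f = -(25/2)x^4 - 17x^3 - 31x^2 - (45/2)x - 13/2
θ f = -(25/2)x^5 + 8x^4 - 18x^3
(∇ + Δ + θ) f = -(25/2)x^5 - 17x^4 - 2x^3 - 86x^2 + 16x - 17
∇ (∇ + Δ + θ) f = -(125/2)x^4 + 57x^3 - 29x^2 - (343/2)x + 209/2
Δ (∇ + Δ + θ) f = -(125/2)x^4 - 193x^3 - 233x^2 - (617/2)x - 203/2
θ (∇ + Δ + θ) f = -(125/2)x^5 - 68x^4 - 6x^3 - 172x^2 + 16x
(∇ + Δ + θ) (∇ + Δ + θ) f = -(125/2)x^5 - 193x^4 - 142x^3 - 434x^2 - 464x + 3
∇ (∇ + Δ + θ) (∇ + Δ + θ) f = -(625/2)x^4 - 147x^3 + 107x^2 - (1803/2)x - 83/2
Δ (∇ + Δ + θ) (∇ + Δ + θ) f = -(625/2)x^4 - 1397x^3 - 2209x^2 - (4757/2)x - 2591/2
θ (∇ + Δ + θ) (∇ + Δ + θ) f = -(625/2)x^5 - 772x^4 - 426x^3 - 868x^2 - 464x
(∇ + Δ + θ) (∇ + Δ + θ) (∇ + Δ + θ) f = -(625/2)x^5 - 1397x^4 - 1970x^3 - 2970x^2 - 3744x - 1337


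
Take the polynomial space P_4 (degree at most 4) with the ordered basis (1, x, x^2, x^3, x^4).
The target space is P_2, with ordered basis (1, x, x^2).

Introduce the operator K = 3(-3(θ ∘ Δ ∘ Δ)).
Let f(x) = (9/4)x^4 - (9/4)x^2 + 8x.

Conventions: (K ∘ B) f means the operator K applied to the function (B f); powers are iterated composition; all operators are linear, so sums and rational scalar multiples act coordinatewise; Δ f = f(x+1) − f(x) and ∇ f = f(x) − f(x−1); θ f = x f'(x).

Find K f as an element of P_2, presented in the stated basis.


the result is g(x) = -486x^2 - 486x

Δ f = 9x^3 + (27/2)x^2 + (9/2)x + 8
Δ Δ f = 27x^2 + 54x + 27
θ Δ Δ f = 54x^2 + 54x
(-3(θ ∘ Δ ∘ Δ)) f = -162x^2 - 162x
(3(-3(θ ∘ Δ ∘ Δ))) f = -486x^2 - 486x


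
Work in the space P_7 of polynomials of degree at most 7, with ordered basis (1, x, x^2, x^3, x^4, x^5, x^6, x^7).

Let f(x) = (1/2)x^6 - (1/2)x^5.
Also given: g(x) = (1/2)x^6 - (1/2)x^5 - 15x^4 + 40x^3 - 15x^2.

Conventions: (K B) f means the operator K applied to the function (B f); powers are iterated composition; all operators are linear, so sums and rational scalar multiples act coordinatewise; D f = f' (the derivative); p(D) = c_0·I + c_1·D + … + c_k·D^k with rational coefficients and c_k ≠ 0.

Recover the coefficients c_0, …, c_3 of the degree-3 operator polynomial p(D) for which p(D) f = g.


p(D) = I − D^2 + (1/2)·D^3, i.e. c_0 = 1, c_1 = 0, c_2 = -1, c_3 = 1/2

D^0 f = (1/2)x^6 - (1/2)x^5
D^1 f = 3x^5 - (5/2)x^4
D^2 f = 15x^4 - 10x^3
D^3 f = 60x^3 - 30x^2
matching coefficients of g against c_0 f + c_1 Df + … from the top degree down determines the c_i
solution: c_0 = 1, c_1 = 0, c_2 = -1, c_3 = 1/2


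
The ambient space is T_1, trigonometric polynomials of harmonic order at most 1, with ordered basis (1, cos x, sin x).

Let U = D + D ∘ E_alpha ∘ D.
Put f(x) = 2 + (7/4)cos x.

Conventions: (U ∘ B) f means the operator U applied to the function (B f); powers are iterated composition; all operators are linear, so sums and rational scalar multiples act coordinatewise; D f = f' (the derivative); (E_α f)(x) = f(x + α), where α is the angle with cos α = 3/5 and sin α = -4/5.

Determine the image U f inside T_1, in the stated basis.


the image equals g(x) = -(21/20)cos x - (63/20)sin x

D f = -(7/4)sin x
D f = -(7/4)sin x
E_alpha D f = (7/5)cos x - (21/20)sin x
D E_alpha D f = -(21/20)cos x - (7/5)sin x
(D + D ∘ E_alpha ∘ D) f = -(21/20)cos x - (63/20)sin x


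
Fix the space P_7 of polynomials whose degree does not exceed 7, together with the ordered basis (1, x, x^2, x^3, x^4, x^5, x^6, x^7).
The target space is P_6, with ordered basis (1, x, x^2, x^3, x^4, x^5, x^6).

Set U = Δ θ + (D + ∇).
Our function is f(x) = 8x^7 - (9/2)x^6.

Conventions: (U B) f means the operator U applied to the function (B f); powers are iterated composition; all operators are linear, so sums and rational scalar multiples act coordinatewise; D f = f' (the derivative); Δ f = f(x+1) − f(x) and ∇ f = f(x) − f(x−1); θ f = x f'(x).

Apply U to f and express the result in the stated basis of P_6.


θ f = 56x^7 - 27x^6
Δ θ f = 392x^6 + 1014x^5 + 1555x^4 + 1420x^3 + 771x^2 + 230x + 29
D f = 56x^6 - 27x^5
∇ f = 56x^6 - 195x^5 + (695/2)x^4 - 370x^3 + (471/2)x^2 - 83x + 25/2
(D + ∇) f = 112x^6 - 222x^5 + (695/2)x^4 - 370x^3 + (471/2)x^2 - 83x + 25/2
(Δ θ + (D + ∇)) f = 504x^6 + 792x^5 + (3805/2)x^4 + 1050x^3 + (2013/2)x^2 + 147x + 83/2

g(x) = 504x^6 + 792x^5 + (3805/2)x^4 + 1050x^3 + (2013/2)x^2 + 147x + 83/2


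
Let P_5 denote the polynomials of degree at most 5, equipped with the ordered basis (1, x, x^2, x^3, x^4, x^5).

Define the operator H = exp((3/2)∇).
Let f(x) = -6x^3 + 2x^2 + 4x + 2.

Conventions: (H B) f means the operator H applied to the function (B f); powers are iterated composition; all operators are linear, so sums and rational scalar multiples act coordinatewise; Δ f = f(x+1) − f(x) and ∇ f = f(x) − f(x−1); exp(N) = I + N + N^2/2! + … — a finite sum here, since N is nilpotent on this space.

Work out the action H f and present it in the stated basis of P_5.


the result is g(x) = -6x^3 - 25x^2 - (7/2)x + 83/4

order-1 term: -27x^2 + 33x - 6
order-2 term: -(81/2)x + 45
order-3 term: -81/4
the series for exp((3/2)∇) f terminates at order 3
exp((3/2)∇) f = -6x^3 - 25x^2 - (7/2)x + 83/4


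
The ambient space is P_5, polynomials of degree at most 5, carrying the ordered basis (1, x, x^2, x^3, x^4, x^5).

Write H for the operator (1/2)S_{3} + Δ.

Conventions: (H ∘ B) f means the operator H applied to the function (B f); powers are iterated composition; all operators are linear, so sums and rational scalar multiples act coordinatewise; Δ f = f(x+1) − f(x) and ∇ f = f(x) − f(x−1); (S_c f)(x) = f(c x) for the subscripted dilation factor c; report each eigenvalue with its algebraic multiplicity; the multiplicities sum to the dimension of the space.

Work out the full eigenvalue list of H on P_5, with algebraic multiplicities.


image of 1: 1/2
image of x: (3/2)x + 1
image of x^2: (9/2)x^2 + 2x + 1
image of x^3: (27/2)x^3 + 3x^2 + 3x + 1
image of x^4: (81/2)x^4 + 4x^3 + 6x^2 + 4x + 1
image of x^5: (243/2)x^5 + 5x^4 + 10x^3 + 10x^2 + 5x + 1
the matrix is upper triangular; its diagonal is (1/2, 3/2, 9/2, 27/2, 81/2, 243/2)
for a triangular matrix the eigenvalues are the diagonal entries, with algebraic multiplicity their repetition count

λ = 1/2 (multiplicity 1), λ = 3/2 (multiplicity 1), λ = 9/2 (multiplicity 1), λ = 27/2 (multiplicity 1), λ = 81/2 (multiplicity 1), λ = 243/2 (multiplicity 1)


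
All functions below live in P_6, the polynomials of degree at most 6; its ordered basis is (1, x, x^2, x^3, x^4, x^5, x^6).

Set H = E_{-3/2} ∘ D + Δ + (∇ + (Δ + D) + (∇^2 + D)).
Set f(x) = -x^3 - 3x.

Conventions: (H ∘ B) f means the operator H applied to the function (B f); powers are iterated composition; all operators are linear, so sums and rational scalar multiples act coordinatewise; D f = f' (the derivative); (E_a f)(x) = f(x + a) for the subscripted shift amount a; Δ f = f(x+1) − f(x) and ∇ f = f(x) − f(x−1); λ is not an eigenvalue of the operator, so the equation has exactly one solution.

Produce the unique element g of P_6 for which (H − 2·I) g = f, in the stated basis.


write g with unknown coordinates in the stated basis and equate coefficients in (H − 2·I) g = f
solving from the highest basis element down gives g = (1/2)x^3 + (9/2)x^2 + (57/2)x + 1383/16
check: H g = 9x^2 + 54x + 1383/8
so H g − 2·g = -x^3 - 3x = f ✓

g(x) = (1/2)x^3 + (9/2)x^2 + (57/2)x + 1383/16


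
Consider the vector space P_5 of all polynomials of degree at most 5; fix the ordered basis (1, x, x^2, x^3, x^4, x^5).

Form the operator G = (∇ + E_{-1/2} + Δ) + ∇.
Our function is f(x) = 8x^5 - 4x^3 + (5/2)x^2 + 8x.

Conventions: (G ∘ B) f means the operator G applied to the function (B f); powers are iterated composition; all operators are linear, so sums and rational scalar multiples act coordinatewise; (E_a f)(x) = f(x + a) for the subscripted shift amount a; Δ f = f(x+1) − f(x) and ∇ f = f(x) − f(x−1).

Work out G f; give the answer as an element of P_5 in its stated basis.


∇ f = 40x^4 - 80x^3 + 68x^2 - 23x + 19/2
E_{-1/2} f = 8x^5 - 20x^4 + 16x^3 - (3/2)x^2 + 5x - 25/8
Δ f = 40x^4 + 80x^3 + 68x^2 + 33x + 29/2
(∇ + E_{-1/2} + Δ) f = 8x^5 + 60x^4 + 16x^3 + (269/2)x^2 + 15x + 167/8
∇ f = 40x^4 - 80x^3 + 68x^2 - 23x + 19/2
((∇ + E_{-1/2} + Δ) + ∇) f = 8x^5 + 100x^4 - 64x^3 + (405/2)x^2 - 8x + 243/8

g(x) = 8x^5 + 100x^4 - 64x^3 + (405/2)x^2 - 8x + 243/8


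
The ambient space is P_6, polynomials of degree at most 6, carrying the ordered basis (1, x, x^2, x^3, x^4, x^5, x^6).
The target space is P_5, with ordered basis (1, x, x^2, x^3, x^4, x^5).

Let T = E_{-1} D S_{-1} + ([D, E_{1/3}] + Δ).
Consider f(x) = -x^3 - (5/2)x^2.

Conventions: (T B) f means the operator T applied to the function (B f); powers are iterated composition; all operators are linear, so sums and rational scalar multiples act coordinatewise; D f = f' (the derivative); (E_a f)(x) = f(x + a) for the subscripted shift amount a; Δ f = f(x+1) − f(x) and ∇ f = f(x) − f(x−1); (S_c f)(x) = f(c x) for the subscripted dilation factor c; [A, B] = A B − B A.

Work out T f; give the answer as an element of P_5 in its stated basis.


the result is g(x) = -19x + 9/2

S_{-1} f = x^3 - (5/2)x^2
D S_{-1} f = 3x^2 - 5x
E_{-1} D S_{-1} f = 3x^2 - 11x + 8
E_{1/3} f = -x^3 - (7/2)x^2 - 2x - 17/54
D E_{1/3} f = -3x^2 - 7x - 2
D f = -3x^2 - 5x
E_{1/3} D f = -3x^2 - 7x - 2
[D, E_{1/3}] f = 0
Δ f = -3x^2 - 8x - 7/2
([D, E_{1/3}] + Δ) f = -3x^2 - 8x - 7/2
(E_{-1} D S_{-1} + ([D, E_{1/3}] + Δ)) f = -19x + 9/2


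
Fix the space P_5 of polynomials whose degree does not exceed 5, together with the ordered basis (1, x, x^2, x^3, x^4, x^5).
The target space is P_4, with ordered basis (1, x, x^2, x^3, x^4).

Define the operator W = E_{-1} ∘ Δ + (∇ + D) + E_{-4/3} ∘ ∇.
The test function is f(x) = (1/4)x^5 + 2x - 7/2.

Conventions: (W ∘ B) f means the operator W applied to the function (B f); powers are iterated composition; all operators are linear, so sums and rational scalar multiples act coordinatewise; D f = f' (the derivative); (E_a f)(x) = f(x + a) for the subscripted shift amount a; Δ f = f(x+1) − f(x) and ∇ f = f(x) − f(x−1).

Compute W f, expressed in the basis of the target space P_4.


Δ f = (5/4)x^4 + (5/2)x^3 + (5/2)x^2 + (5/4)x + 9/4
E_{-1} Δ f = (5/4)x^4 - (5/2)x^3 + (5/2)x^2 - (5/4)x + 9/4
∇ f = (5/4)x^4 - (5/2)x^3 + (5/2)x^2 - (5/4)x + 9/4
D f = (5/4)x^4 + 2
(∇ + D) f = (5/2)x^4 - (5/2)x^3 + (5/2)x^2 - (5/4)x + 17/4
∇ f = (5/4)x^4 - (5/2)x^3 + (5/2)x^2 - (5/4)x + 9/4
E_{-4/3} ∇ f = (5/4)x^4 - (55/6)x^3 + (155/6)x^2 - (3575/108)x + 5909/324
(E_{-1} ∘ Δ + (∇ + D) + E_{-4/3} ∘ ∇) f = 5x^4 - (85/6)x^3 + (185/6)x^2 - (3845/108)x + 8015/324

g(x) = 5x^4 - (85/6)x^3 + (185/6)x^2 - (3845/108)x + 8015/324


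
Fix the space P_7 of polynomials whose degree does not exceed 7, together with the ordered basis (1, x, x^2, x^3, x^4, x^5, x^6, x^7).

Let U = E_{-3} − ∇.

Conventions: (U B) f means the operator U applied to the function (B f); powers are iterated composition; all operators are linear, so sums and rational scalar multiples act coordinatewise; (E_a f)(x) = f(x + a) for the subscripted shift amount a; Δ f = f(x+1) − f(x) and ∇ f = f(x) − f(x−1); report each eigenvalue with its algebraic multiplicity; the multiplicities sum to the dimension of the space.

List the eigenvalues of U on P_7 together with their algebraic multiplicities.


λ = 1 (multiplicity 8)

image of 1: 1
image of x: x - 4
image of x^2: x^2 - 8x + 10
image of x^3: x^3 - 12x^2 + 30x - 28
image of x^4: x^4 - 16x^3 + 60x^2 - 112x + 82
image of x^5: x^5 - 20x^4 + 100x^3 - 280x^2 + 410x - 244
image of x^6: x^6 - 24x^5 + 150x^4 - 560x^3 + 1230x^2 - 1464x + 730
image of x^7: x^7 - 28x^6 + 210x^5 - 980x^4 + 2870x^3 - 5124x^2 + 5110x - 2188
the matrix is upper triangular; its diagonal is (1, 1, 1, 1, 1, 1, 1, 1)
for a triangular matrix the eigenvalues are the diagonal entries, with algebraic multiplicity their repetition count


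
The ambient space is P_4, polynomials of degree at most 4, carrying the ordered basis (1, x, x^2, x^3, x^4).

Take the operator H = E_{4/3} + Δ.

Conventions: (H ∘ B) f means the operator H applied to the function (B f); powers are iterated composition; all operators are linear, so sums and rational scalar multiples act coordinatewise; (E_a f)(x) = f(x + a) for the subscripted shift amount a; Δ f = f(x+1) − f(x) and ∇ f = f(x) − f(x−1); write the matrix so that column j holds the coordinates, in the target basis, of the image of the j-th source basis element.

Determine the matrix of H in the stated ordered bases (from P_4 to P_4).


image of 1: 1
image of x: x + 7/3
image of x^2: x^2 + (14/3)x + 25/9
image of x^3: x^3 + 7x^2 + (25/3)x + 91/27
image of x^4: x^4 + (28/3)x^3 + (50/3)x^2 + (364/27)x + 337/81
each image's coordinates form column j of the matrix

the matrix is [[1, 7/3, 25/9, 91/27, 337/81]; [0, 1, 14/3, 25/3, 364/27]; [0, 0, 1, 7, 50/3]; [0, 0, 0, 1, 28/3]; [0, 0, 0, 0, 1]] (rows listed top to bottom)


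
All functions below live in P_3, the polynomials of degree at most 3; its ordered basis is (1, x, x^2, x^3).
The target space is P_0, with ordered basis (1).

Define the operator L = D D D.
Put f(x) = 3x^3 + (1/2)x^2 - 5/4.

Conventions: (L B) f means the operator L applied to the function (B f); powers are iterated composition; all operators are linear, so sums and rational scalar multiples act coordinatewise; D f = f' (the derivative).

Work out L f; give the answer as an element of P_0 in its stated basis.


the image equals g(x) = 18

D f = 9x^2 + x
D D f = 18x + 1
D D D f = 18


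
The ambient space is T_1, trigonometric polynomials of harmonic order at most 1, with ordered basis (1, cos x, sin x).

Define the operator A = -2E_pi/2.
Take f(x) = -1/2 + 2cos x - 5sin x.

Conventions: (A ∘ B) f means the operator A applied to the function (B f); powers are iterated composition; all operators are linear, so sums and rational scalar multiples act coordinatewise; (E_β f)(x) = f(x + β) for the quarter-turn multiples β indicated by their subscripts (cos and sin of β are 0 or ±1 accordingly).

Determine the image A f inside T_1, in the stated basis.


g(x) = 1 + 10cos x + 4sin x

E_pi/2 f = -1/2 - 5cos x - 2sin x
(-2E_pi/2) f = 1 + 10cos x + 4sin x


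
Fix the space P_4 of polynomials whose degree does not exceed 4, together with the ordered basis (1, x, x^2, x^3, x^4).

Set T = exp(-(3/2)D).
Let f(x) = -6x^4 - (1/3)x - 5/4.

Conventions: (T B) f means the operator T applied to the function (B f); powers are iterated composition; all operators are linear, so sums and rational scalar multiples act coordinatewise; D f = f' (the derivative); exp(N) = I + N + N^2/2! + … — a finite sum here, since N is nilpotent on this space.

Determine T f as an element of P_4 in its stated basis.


order-1 term: 36x^3 + 1/2
order-2 term: -81x^2
order-3 term: 81x
order-4 term: -243/8
the series for exp(-(3/2)D) f terminates at order 4
exp(-(3/2)D) f = -6x^4 + 36x^3 - 81x^2 + (242/3)x - 249/8

the image equals g(x) = -6x^4 + 36x^3 - 81x^2 + (242/3)x - 249/8


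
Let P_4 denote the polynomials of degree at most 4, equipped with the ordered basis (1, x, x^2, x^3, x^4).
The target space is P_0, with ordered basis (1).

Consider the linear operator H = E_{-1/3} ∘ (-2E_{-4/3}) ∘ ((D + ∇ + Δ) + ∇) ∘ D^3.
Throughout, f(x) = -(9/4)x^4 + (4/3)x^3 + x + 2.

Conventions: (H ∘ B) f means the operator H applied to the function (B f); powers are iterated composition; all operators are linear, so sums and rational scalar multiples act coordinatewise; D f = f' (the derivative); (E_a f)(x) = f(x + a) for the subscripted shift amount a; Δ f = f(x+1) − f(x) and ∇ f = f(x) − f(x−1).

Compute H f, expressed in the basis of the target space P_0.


D f = -9x^3 + 4x^2 + 1
D D f = -27x^2 + 8x
D D D f = -54x + 8
D D^3 f = -54
∇ D^3 f = -54
Δ D^3 f = -54
(D + ∇ + Δ) D^3 f = -162
∇ D^3 f = -54
((D + ∇ + Δ) + ∇) D^3 f = -216
E_{-4/3} ((D + ∇ + Δ) + ∇) D^3 f = -216
(-2E_{-4/3}) ((D + ∇ + Δ) + ∇) D^3 f = 432
E_{-1/3} (-2E_{-4/3}) ((D + ∇ + Δ) + ∇) D^3 f = 432

g(x) = 432


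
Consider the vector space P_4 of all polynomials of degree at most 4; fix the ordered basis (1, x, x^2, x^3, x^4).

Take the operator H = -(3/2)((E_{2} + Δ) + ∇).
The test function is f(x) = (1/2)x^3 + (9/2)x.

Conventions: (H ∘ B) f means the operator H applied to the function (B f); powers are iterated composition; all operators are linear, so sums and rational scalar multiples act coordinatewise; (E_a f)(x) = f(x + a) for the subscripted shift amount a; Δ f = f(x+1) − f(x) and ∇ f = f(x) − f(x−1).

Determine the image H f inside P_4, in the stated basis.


E_{2} f = (1/2)x^3 + 3x^2 + (21/2)x + 13
Δ f = (3/2)x^2 + (3/2)x + 5
(E_{2} + Δ) f = (1/2)x^3 + (9/2)x^2 + 12x + 18
∇ f = (3/2)x^2 - (3/2)x + 5
((E_{2} + Δ) + ∇) f = (1/2)x^3 + 6x^2 + (21/2)x + 23
(-(3/2)((E_{2} + Δ) + ∇)) f = -(3/4)x^3 - 9x^2 - (63/4)x - 69/2

the image equals g(x) = -(3/4)x^3 - 9x^2 - (63/4)x - 69/2


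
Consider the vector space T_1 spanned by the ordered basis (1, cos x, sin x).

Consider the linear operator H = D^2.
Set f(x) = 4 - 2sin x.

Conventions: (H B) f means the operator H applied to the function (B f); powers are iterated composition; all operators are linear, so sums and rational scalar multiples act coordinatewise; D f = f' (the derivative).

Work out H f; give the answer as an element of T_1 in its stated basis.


D f = -2cos x
D D f = 2sin x

the result is g(x) = 2sin x


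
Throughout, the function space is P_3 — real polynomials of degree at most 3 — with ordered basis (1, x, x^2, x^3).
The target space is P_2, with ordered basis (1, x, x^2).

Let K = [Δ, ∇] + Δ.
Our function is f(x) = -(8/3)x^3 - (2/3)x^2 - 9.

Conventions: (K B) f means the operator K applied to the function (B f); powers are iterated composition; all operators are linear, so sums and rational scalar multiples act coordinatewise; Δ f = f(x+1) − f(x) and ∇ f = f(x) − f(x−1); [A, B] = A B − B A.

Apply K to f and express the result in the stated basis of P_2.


g(x) = -8x^2 - (28/3)x - 10/3

∇ f = -8x^2 + (20/3)x - 2
Δ ∇ f = -16x - 4/3
Δ f = -8x^2 - (28/3)x - 10/3
∇ Δ f = -16x - 4/3
[Δ, ∇] f = 0
Δ f = -8x^2 - (28/3)x - 10/3
([Δ, ∇] + Δ) f = -8x^2 - (28/3)x - 10/3


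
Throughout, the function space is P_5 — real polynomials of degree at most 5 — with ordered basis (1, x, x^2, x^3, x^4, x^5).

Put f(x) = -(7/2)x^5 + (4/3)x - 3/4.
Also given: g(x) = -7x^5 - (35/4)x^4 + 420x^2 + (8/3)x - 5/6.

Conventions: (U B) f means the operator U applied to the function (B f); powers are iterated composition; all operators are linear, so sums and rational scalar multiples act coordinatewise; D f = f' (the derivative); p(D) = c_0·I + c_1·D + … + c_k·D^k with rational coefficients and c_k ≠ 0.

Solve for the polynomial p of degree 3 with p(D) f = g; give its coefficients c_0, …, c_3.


c_0 = 2, c_1 = 1/2, c_2 = 0, c_3 = -2

D^0 f = -(7/2)x^5 + (4/3)x - 3/4
D^1 f = -(35/2)x^4 + 4/3
D^2 f = -70x^3
D^3 f = -210x^2
matching coefficients of g against c_0 f + c_1 Df + … from the top degree down determines the c_i
solution: c_0 = 2, c_1 = 1/2, c_2 = 0, c_3 = -2


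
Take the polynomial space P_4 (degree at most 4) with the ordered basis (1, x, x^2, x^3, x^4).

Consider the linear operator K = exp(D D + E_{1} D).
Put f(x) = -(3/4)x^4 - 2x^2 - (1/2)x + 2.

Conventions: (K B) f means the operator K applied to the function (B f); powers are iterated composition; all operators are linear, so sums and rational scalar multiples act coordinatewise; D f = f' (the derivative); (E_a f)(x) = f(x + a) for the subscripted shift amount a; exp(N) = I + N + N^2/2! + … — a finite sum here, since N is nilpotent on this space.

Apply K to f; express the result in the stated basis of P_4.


order-1 term: -3x^3 - 18x^2 - 13x - 23/2
order-2 term: -(9/2)x^2 - 36x - 47
order-3 term: -3x - 18
order-4 term: -3/4
the series for exp(D D + E_{1} D) f terminates at order 4
exp(D D + E_{1} D) f = -(3/4)x^4 - 3x^3 - (49/2)x^2 - (105/2)x - 301/4

the result is g(x) = -(3/4)x^4 - 3x^3 - (49/2)x^2 - (105/2)x - 301/4


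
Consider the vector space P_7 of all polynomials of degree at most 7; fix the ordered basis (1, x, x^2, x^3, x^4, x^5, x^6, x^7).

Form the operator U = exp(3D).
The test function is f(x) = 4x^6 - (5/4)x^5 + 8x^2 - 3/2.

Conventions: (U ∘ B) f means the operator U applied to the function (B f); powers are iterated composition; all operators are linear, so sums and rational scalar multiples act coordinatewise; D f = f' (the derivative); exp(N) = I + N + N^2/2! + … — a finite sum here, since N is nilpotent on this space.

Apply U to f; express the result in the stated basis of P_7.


the image equals g(x) = 4x^6 + (283/4)x^5 + (2085/4)x^4 + (4095/2)x^3 + (9061/2)x^2 + (21495/4)x + 10731/4

order-1 term: 72x^5 - (75/4)x^4 + 48x
order-2 term: 540x^4 - (225/2)x^3 + 72
order-3 term: 2160x^3 - (675/2)x^2
order-4 term: 4860x^2 - (2025/4)x
order-5 term: 5832x - 1215/4
order-6 term: 2916
the series for exp(3D) f terminates at order 6
exp(3D) f = 4x^6 + (283/4)x^5 + (2085/4)x^4 + (4095/2)x^3 + (9061/2)x^2 + (21495/4)x + 10731/4


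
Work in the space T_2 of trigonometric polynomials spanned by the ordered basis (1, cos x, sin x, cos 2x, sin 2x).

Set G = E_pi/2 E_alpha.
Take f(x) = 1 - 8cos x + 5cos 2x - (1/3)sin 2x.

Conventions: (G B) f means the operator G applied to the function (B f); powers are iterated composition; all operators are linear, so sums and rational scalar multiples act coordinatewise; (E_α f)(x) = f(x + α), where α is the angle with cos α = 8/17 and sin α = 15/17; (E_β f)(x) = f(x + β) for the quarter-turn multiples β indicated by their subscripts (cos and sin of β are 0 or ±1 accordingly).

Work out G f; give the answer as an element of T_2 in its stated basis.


g(x) = 1 + (120/17)cos x + (64/17)sin x + (885/289)cos 2x + (3439/867)sin 2x

E_alpha f = 1 - (64/17)cos x + (120/17)sin x - (885/289)cos 2x - (3439/867)sin 2x
E_pi/2 E_alpha f = 1 + (120/17)cos x + (64/17)sin x + (885/289)cos 2x + (3439/867)sin 2x


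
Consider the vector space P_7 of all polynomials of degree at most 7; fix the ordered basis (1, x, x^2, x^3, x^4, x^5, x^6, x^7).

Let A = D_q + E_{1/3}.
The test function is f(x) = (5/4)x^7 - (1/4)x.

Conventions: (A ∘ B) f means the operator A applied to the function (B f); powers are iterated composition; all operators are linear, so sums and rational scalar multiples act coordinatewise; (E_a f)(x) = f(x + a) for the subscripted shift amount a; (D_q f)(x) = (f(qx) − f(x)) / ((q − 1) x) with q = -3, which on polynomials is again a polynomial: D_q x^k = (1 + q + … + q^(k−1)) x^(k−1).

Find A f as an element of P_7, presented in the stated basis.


D_q f = (2735/4)x^6 - 1/4
E_{1/3} f = (5/4)x^7 + (35/12)x^6 + (35/12)x^5 + (175/108)x^4 + (175/324)x^3 + (35/324)x^2 - (347/1458)x - 181/2187
(D_q + E_{1/3}) f = (5/4)x^7 + (2060/3)x^6 + (35/12)x^5 + (175/108)x^4 + (175/324)x^3 + (35/324)x^2 - (347/1458)x - 2911/8748

g(x) = (5/4)x^7 + (2060/3)x^6 + (35/12)x^5 + (175/108)x^4 + (175/324)x^3 + (35/324)x^2 - (347/1458)x - 2911/8748


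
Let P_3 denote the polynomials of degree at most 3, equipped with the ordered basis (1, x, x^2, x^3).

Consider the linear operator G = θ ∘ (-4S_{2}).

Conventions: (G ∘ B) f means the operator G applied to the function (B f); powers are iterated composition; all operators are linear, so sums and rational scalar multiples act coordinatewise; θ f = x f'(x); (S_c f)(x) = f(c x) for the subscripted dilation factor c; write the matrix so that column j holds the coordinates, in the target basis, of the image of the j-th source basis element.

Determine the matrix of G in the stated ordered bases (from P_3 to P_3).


the matrix is [[0, 0, 0, 0]; [0, -8, 0, 0]; [0, 0, -32, 0]; [0, 0, 0, -96]] (rows listed top to bottom)

image of 1: 0
image of x: -8x
image of x^2: -32x^2
image of x^3: -96x^3
each image's coordinates form column j of the matrix


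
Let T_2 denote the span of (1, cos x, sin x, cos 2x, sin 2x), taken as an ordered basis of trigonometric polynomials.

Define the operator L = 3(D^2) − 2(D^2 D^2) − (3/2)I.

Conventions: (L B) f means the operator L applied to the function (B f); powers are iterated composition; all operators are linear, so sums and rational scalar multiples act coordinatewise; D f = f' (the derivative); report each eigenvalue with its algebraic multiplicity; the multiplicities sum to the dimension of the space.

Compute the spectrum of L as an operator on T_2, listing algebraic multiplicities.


image of 1: -3/2
image of cos x: -(13/2)cos x
image of sin x: -(13/2)sin x
image of cos 2x: -(91/2)cos 2x
image of sin 2x: -(91/2)sin 2x
the matrix is diagonal; its diagonal is (-3/2, -13/2, -13/2, -91/2, -91/2)
for a triangular matrix the eigenvalues are the diagonal entries, with algebraic multiplicity their repetition count

λ = -91/2 (multiplicity 2), λ = -13/2 (multiplicity 2), λ = -3/2 (multiplicity 1)


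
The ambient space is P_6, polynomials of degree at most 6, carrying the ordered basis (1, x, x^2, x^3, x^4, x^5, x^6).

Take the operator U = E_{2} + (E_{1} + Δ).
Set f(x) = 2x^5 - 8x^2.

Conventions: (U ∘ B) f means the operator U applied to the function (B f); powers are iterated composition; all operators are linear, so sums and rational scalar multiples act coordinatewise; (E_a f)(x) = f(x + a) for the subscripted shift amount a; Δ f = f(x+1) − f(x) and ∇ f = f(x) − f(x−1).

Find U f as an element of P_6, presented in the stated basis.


E_{2} f = 2x^5 + 20x^4 + 80x^3 + 152x^2 + 128x + 32
E_{1} f = 2x^5 + 10x^4 + 20x^3 + 12x^2 - 6x - 6
Δ f = 10x^4 + 20x^3 + 20x^2 - 6x - 6
(E_{1} + Δ) f = 2x^5 + 20x^4 + 40x^3 + 32x^2 - 12x - 12
(E_{2} + (E_{1} + Δ)) f = 4x^5 + 40x^4 + 120x^3 + 184x^2 + 116x + 20

the result is g(x) = 4x^5 + 40x^4 + 120x^3 + 184x^2 + 116x + 20


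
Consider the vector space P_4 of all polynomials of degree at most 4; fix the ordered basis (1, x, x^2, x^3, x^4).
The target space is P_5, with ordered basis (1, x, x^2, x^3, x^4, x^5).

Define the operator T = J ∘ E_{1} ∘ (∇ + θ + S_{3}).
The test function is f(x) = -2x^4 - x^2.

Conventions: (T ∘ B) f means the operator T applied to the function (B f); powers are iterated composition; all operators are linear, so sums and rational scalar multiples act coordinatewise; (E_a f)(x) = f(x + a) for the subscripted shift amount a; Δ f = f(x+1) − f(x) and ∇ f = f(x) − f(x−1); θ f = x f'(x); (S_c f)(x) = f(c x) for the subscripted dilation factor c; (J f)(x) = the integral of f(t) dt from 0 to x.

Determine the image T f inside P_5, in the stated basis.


the image equals g(x) = -34x^5 - 172x^4 - (1043/3)x^3 - 356x^2 - 184x

∇ f = -8x^3 + 12x^2 - 10x + 3
θ f = -8x^4 - 2x^2
S_{3} f = -162x^4 - 9x^2
(∇ + θ + S_{3}) f = -170x^4 - 8x^3 + x^2 - 10x + 3
E_{1} (∇ + θ + S_{3}) f = -170x^4 - 688x^3 - 1043x^2 - 712x - 184
J E_{1} (∇ + θ + S_{3}) f = -34x^5 - 172x^4 - (1043/3)x^3 - 356x^2 - 184x


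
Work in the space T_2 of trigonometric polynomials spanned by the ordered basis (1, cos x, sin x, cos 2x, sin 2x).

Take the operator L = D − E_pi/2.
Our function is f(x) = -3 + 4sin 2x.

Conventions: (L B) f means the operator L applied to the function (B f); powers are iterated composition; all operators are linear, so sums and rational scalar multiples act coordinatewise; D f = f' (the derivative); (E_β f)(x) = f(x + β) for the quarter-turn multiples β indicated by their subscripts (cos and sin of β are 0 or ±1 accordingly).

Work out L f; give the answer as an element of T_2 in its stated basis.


the image equals g(x) = 3 + 8cos 2x + 4sin 2x

D f = 8cos 2x
E_pi/2 f = -3 - 4sin 2x
(-E_pi/2) f = 3 + 4sin 2x
(D − E_pi/2) f = 3 + 8cos 2x + 4sin 2x


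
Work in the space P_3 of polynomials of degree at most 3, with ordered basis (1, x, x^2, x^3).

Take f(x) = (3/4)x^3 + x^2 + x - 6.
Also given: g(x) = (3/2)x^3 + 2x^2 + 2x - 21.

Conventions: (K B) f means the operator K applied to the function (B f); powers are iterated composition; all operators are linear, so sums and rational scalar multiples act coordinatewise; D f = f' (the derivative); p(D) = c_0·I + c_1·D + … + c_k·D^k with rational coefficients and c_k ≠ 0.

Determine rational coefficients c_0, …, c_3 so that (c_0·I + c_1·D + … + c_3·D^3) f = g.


D^0 f = (3/4)x^3 + x^2 + x - 6
D^1 f = (9/4)x^2 + 2x + 1
D^2 f = (9/2)x + 2
D^3 f = 9/2
matching coefficients of g against c_0 f + c_1 Df + … from the top degree down determines the c_i
solution: c_0 = 2, c_1 = 0, c_2 = 0, c_3 = -2

c_0 = 2, c_1 = 0, c_2 = 0, c_3 = -2


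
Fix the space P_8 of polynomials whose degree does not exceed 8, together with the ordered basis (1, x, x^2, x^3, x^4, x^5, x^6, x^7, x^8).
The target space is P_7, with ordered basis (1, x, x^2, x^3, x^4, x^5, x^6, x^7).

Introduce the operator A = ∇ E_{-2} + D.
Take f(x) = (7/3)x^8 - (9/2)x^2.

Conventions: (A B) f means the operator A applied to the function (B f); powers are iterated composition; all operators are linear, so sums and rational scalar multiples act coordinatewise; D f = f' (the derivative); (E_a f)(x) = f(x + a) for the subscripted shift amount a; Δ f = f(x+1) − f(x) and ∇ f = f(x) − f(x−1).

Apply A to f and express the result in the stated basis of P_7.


the image equals g(x) = (112/3)x^7 - (980/3)x^6 + (7448/3)x^5 - (31850/3)x^4 + (82712/3)x^3 - (130340/3)x^2 + (115250/3)x - 88135/6

E_{-2} f = (7/3)x^8 - (112/3)x^7 + (784/3)x^6 - (3136/3)x^5 + (7840/3)x^4 - (12544/3)x^3 + (25061/6)x^2 - (7114/3)x + 1738/3
∇ E_{-2} f = (56/3)x^7 - (980/3)x^6 + (7448/3)x^5 - (31850/3)x^4 + (82712/3)x^3 - (130340/3)x^2 + (115277/3)x - 88135/6
D f = (56/3)x^7 - 9x
(∇ E_{-2} + D) f = (112/3)x^7 - (980/3)x^6 + (7448/3)x^5 - (31850/3)x^4 + (82712/3)x^3 - (130340/3)x^2 + (115250/3)x - 88135/6
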